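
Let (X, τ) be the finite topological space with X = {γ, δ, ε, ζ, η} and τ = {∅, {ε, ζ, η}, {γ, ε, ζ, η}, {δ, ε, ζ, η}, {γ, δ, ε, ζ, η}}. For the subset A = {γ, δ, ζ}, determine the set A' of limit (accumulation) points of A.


A' = {γ, δ, ε, η}

For each x ∈ X, list the open sets U ∈ τ with x ∈ U, then check whether U ∩ (A ∖ {x}) ≠ ∅ for every such U.
  x = γ: opens ∋ x are {γ, ε, ζ, η}, {γ, δ, ε, ζ, η}; each meets A ∖ {γ}, so x IS a limit point.
  x = δ: opens ∋ x are {δ, ε, ζ, η}, {γ, δ, ε, ζ, η}; each meets A ∖ {δ}, so x IS a limit point.
  x = ε: opens ∋ x are {ε, ζ, η}, {γ, ε, ζ, η}, {δ, ε, ζ, η}, {γ, δ, ε, ζ, η}; each meets A ∖ {ε}, so x IS a limit point.
  x = ζ: open {ε, ζ, η} ∋ x has {ε, ζ, η} ∩ (A ∖ {ζ}) = ∅, so x is NOT a limit point.
  x = η: opens ∋ x are {ε, ζ, η}, {γ, ε, ζ, η}, {δ, ε, ζ, η}, {γ, δ, ε, ζ, η}; each meets A ∖ {η}, so x IS a limit point.
Collecting: A' = {γ, δ, ε, η}.


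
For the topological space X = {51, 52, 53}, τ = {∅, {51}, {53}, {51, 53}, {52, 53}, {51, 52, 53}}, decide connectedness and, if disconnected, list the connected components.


(X, τ) is disconnected; components = [{51}, {52, 53}].

Find clopen sets (U ∈ τ with X ∖ U ∈ τ):
  U = ∅, X ∖ U = {51, 52, 53} — both open, so U is clopen.
  U = {51}, X ∖ U = {52, 53} — both open, so U is clopen.
  U = {52, 53}, X ∖ U = {51} — both open, so U is clopen.
  U = {51, 52, 53}, X ∖ U = ∅ — both open, so U is clopen.
Nontrivial clopen(s) exist: e.g. {52, 53}. So (X, τ) is disconnected.
Compute connected components by grouping points that agree on all clopens:
  component: {51}
  component: {52, 53}


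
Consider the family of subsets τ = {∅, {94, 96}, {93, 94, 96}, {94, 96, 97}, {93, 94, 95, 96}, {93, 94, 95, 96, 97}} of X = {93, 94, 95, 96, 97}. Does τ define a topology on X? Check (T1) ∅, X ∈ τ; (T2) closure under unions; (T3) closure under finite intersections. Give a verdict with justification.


τ is NOT a topology on X.

Axiom (T1): ∅ ∈ τ? Yes; X ∈ τ? Yes.
Axiom (T2/T3): check pairwise unions and intersections of members of τ.
Counterexample for (T2): {93, 94, 96} ∪ {94, 96, 97} = {93, 94, 96, 97} ∉ τ. Therefore τ is NOT a topology.


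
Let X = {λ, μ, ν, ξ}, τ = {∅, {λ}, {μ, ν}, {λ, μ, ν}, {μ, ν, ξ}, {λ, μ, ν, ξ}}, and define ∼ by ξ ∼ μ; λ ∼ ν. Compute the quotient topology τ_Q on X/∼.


X/∼ = {[λ=ν], [μ=ξ]}; |τ_Q| = 2.

Equivalence classes: [λ=ν], [μ=ξ].
Quotient map π: X → X/∼ sends λ ↦ [λ=ν], μ ↦ [μ=ξ], ν ↦ [λ=ν], ξ ↦ [μ=ξ].
For each subset V ⊆ X/∼, compute π^{-1}(V) ⊆ X and check whether π^{-1}(V) ∈ τ. V is open in τ_Q iff π^{-1}(V) ∈ τ.
  V = {}: π^{-1}(V) = ∅ ∈ τ ✓.
  V = {[λ=ν]}: π^{-1}(V) = {λ, ν} ∉ τ ✗.
  V = {[μ=ξ]}: π^{-1}(V) = {μ, ξ} ∉ τ ✗.
  V = {[λ=ν], [μ=ξ]}: π^{-1}(V) = {λ, μ, ν, ξ} ∈ τ ✓.
Open sets in the quotient: τ_Q = {{}, {[λ=ν], [μ=ξ]}} (2 elements).


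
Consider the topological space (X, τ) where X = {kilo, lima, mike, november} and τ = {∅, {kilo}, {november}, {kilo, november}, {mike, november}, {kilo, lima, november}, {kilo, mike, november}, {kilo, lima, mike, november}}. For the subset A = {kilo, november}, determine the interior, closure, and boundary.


int(A) = {kilo, november}, cl(A) = {kilo, lima, mike, november}, ∂A = {lima, mike}.

Closed sets in (X, τ) are complements of opens:
  closed(X, τ) = {∅, {lima}, {mike}, {kilo, lima}, {lima, mike}, {kilo, lima, mike}, {lima, mike, november}, {kilo, lima, mike, november}}.
int(A) = ⋃ {U ∈ τ : U ⊆ A}. Opens contained in A: ∅, {kilo}, {november}, {kilo, november}.
Taking the union of these: int(A) = {kilo, november}.
cl(A) = ⋂ {C closed : A ⊆ C}. Closed sets containing A: {kilo, lima, mike, november}.
Intersecting these: cl(A) = {kilo, lima, mike, november}.
∂A = cl(A) ∖ int(A) = {kilo, lima, mike, november} ∖ {kilo, november} = {lima, mike}.


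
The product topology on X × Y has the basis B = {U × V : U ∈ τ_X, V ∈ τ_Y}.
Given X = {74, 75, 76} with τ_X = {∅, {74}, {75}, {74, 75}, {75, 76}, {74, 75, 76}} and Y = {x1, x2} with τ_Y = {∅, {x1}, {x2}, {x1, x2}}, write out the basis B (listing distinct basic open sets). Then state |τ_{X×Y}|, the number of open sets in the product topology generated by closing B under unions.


Basis B = {∅ × ∅, {74} × {x1}, {74} × {x2}, {75} × {x1}, {75} × {x2}, {74} × {x1, x2}, {74, 75} × {x1}, {74, 75} × {x2}, {75} × {x1, x2}, {75, 76} × {x1}, {75, 76} × {x2}, {74, 75, 76} × {x1}, {74, 75, 76} × {x2}, {74, 75} × {x1, x2}, {75, 76} × {x1, x2}, {74, 75, 76} × {x1, x2}}; |τ_{X×Y}| = 36.

Enumerate products U × V with U ∈ τ_X, V ∈ τ_Y (deduplicated):
  ∅ × ∅ = {} (∅)
  {74} × {x1} = {(74,x1)}
  {74} × {x2} = {(74,x2)}
  {75} × {x1} = {(75,x1)}
  {75} × {x2} = {(75,x2)}
  {74} × {x1, x2} = {(74,x1), (74,x2)}
  {74, 75} × {x1} = {(74,x1), (75,x1)}
  {74, 75} × {x2} = {(74,x2), (75,x2)}
  {75} × {x1, x2} = {(75,x1), (75,x2)}
  {75, 76} × {x1} = {(75,x1), (76,x1)}
  {75, 76} × {x2} = {(75,x2), (76,x2)}
  {74, 75, 76} × {x1} = {(74,x1), (75,x1), (76,x1)}
  {74, 75, 76} × {x2} = {(74,x2), (75,x2), (76,x2)}
  {74, 75} × {x1, x2} = {(74,x1), (74,x2), (75,x1), (75,x2)}
  {75, 76} × {x1, x2} = {(75,x1), (75,x2), (76,x1), (76,x2)}
  {74, 75, 76} × {x1, x2} = {(74,x1), (74,x2), (75,x1), (75,x2), (76,x1), (76,x2)}
These 16 distinct sets form the basis B.
Close under arbitrary unions to get τ_{X×Y}; counting gives |τ_{X×Y}| = 36.


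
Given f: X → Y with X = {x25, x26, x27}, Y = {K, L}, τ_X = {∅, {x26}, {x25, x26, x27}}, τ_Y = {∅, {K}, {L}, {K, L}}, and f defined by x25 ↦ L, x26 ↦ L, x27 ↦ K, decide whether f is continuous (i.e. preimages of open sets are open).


f is NOT continuous.

Compute f^{-1}(U) for each U ∈ τ_Y:
  U = ∅: f^{-1}(U) = ∅ ∈ τ_X ✓.
  U = {K}: f^{-1}(U) = {x27} ∉ τ_X ✗.
  U = {L}: f^{-1}(U) = {x25, x26} ∉ τ_X ✗.
  U = {K, L}: f^{-1}(U) = {x25, x26, x27} ∈ τ_X ✓.
Found U = {K} with f^{-1}(U) = {x27} not in τ_X. Therefore f is NOT continuous.


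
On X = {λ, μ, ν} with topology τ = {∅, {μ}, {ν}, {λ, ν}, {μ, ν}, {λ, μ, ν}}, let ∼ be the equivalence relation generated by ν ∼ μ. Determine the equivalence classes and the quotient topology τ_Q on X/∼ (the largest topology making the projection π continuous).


X/∼ = {[λ], [μ=ν]}; |τ_Q| = 3.

Equivalence classes: [λ], [μ=ν].
Quotient map π: X → X/∼ sends λ ↦ [λ], μ ↦ [μ=ν], ν ↦ [μ=ν].
For each subset V ⊆ X/∼, compute π^{-1}(V) ⊆ X and check whether π^{-1}(V) ∈ τ. V is open in τ_Q iff π^{-1}(V) ∈ τ.
  V = {}: π^{-1}(V) = ∅ ∈ τ ✓.
  V = {[λ]}: π^{-1}(V) = {λ} ∉ τ ✗.
  V = {[μ=ν]}: π^{-1}(V) = {μ, ν} ∈ τ ✓.
  V = {[λ], [μ=ν]}: π^{-1}(V) = {λ, μ, ν} ∈ τ ✓.
Open sets in the quotient: τ_Q = {{}, {[μ=ν]}, {[λ], [μ=ν]}} (3 elements).


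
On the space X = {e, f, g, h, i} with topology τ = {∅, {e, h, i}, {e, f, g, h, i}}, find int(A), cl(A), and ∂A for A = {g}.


int(A) = ∅, cl(A) = {f, g}, ∂A = {f, g}.

Closed sets in (X, τ) are complements of opens:
  closed(X, τ) = {∅, {f, g}, {e, f, g, h, i}}.
int(A) = ⋃ {U ∈ τ : U ⊆ A}. Opens contained in A: ∅.
Taking the union of these: int(A) = ∅.
cl(A) = ⋂ {C closed : A ⊆ C}. Closed sets containing A: {f, g}, {e, f, g, h, i}.
Intersecting these: cl(A) = {f, g}.
∂A = cl(A) ∖ int(A) = {f, g} ∖ ∅ = {f, g}.


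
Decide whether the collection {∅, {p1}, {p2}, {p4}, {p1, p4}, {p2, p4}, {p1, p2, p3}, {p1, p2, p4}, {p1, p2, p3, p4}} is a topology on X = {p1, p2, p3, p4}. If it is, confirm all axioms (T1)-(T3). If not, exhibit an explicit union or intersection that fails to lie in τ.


τ is NOT a topology on X.

Axiom (T1): ∅ ∈ τ? Yes; X ∈ τ? Yes.
Axiom (T2/T3): check pairwise unions and intersections of members of τ.
Counterexample for (T2): {p1} ∪ {p2} = {p1, p2} ∉ τ. Therefore τ is NOT a topology.


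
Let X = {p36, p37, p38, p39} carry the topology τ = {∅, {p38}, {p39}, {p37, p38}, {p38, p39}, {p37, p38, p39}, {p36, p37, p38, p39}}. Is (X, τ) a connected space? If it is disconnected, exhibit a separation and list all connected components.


(X, τ) is connected.

Find clopen sets (U ∈ τ with X ∖ U ∈ τ):
  U = ∅, X ∖ U = {p36, p37, p38, p39} — both open, so U is clopen.
  U = {p36, p37, p38, p39}, X ∖ U = ∅ — both open, so U is clopen.
Only trivial clopens (∅ and X) exist, so (X, τ) is connected.
Compute connected components by grouping points that agree on all clopens:
  component: {p36, p37, p38, p39}


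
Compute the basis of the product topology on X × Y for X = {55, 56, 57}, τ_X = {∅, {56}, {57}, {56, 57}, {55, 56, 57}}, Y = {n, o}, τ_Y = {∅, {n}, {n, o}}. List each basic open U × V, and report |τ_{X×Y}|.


Basis B = {∅ × ∅, {56} × {n}, {57} × {n}, {56} × {n, o}, {56, 57} × {n}, {57} × {n, o}, {55, 56, 57} × {n}, {56, 57} × {n, o}, {55, 56, 57} × {n, o}}; |τ_{X×Y}| = 14.

Enumerate products U × V with U ∈ τ_X, V ∈ τ_Y (deduplicated):
  ∅ × ∅ = {} (∅)
  {56} × {n} = {(56,n)}
  {57} × {n} = {(57,n)}
  {56} × {n, o} = {(56,n), (56,o)}
  {56, 57} × {n} = {(56,n), (57,n)}
  {57} × {n, o} = {(57,n), (57,o)}
  {55, 56, 57} × {n} = {(55,n), (56,n), (57,n)}
  {56, 57} × {n, o} = {(56,n), (56,o), (57,n), (57,o)}
  {55, 56, 57} × {n, o} = {(55,n), (55,o), (56,n), (56,o), (57,n), (57,o)}
These 9 distinct sets form the basis B.
Close under arbitrary unions to get τ_{X×Y}; counting gives |τ_{X×Y}| = 14.


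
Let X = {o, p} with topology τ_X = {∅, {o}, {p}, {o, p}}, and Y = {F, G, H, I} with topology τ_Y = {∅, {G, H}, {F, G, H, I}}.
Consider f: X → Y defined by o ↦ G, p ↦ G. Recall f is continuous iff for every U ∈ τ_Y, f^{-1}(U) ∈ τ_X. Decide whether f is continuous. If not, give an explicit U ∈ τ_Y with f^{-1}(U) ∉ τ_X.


f IS continuous.

Compute f^{-1}(U) for each U ∈ τ_Y:
  U = ∅: f^{-1}(U) = ∅ ∈ τ_X ✓.
  U = {G, H}: f^{-1}(U) = {o, p} ∈ τ_X ✓.
  U = {F, G, H, I}: f^{-1}(U) = {o, p} ∈ τ_X ✓.
Every preimage lies in τ_X, so f IS continuous.


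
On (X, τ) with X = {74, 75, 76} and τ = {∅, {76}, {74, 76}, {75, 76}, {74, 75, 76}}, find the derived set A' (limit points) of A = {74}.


A' = ∅

For each x ∈ X, list the open sets U ∈ τ with x ∈ U, then check whether U ∩ (A ∖ {x}) ≠ ∅ for every such U.
  x = 74: open {74, 76} ∋ x has {74, 76} ∩ (A ∖ {74}) = ∅, so x is NOT a limit point.
  x = 75: open {75, 76} ∋ x has {75, 76} ∩ (A ∖ {75}) = ∅, so x is NOT a limit point.
  x = 76: open {76} ∋ x has {76} ∩ (A ∖ {76}) = ∅, so x is NOT a limit point.
Collecting: A' = ∅.


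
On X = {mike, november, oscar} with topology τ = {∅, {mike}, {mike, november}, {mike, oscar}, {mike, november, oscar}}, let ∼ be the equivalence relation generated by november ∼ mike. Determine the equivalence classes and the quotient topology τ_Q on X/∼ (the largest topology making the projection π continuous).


X/∼ = {[mike=november], [oscar]}; |τ_Q| = 3.

Equivalence classes: [mike=november], [oscar].
Quotient map π: X → X/∼ sends mike ↦ [mike=november], november ↦ [mike=november], oscar ↦ [oscar].
For each subset V ⊆ X/∼, compute π^{-1}(V) ⊆ X and check whether π^{-1}(V) ∈ τ. V is open in τ_Q iff π^{-1}(V) ∈ τ.
  V = {}: π^{-1}(V) = ∅ ∈ τ ✓.
  V = {[mike=november]}: π^{-1}(V) = {mike, november} ∈ τ ✓.
  V = {[oscar]}: π^{-1}(V) = {oscar} ∉ τ ✗.
  V = {[mike=november], [oscar]}: π^{-1}(V) = {mike, november, oscar} ∈ τ ✓.
Open sets in the quotient: τ_Q = {{}, {[mike=november]}, {[mike=november], [oscar]}} (3 elements).


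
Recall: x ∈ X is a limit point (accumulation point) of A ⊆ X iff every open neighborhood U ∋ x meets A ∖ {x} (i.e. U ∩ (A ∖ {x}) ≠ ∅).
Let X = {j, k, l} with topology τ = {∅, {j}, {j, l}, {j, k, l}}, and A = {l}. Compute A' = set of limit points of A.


A' = {k}

For each x ∈ X, list the open sets U ∈ τ with x ∈ U, then check whether U ∩ (A ∖ {x}) ≠ ∅ for every such U.
  x = j: open {j} ∋ x has {j} ∩ (A ∖ {j}) = ∅, so x is NOT a limit point.
  x = k: opens ∋ x are {j, k, l}; each meets A ∖ {k}, so x IS a limit point.
  x = l: open {j, l} ∋ x has {j, l} ∩ (A ∖ {l}) = ∅, so x is NOT a limit point.
Collecting: A' = {k}.


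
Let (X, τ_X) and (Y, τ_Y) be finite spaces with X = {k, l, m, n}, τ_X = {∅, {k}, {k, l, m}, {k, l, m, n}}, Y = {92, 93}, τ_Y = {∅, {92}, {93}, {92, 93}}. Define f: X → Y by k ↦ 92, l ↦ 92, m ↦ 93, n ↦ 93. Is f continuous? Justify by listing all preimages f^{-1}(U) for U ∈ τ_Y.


f is NOT continuous.

Compute f^{-1}(U) for each U ∈ τ_Y:
  U = ∅: f^{-1}(U) = ∅ ∈ τ_X ✓.
  U = {92}: f^{-1}(U) = {k, l} ∉ τ_X ✗.
  U = {93}: f^{-1}(U) = {m, n} ∉ τ_X ✗.
  U = {92, 93}: f^{-1}(U) = {k, l, m, n} ∈ τ_X ✓.
Found U = {92} with f^{-1}(U) = {k, l} not in τ_X. Therefore f is NOT continuous.


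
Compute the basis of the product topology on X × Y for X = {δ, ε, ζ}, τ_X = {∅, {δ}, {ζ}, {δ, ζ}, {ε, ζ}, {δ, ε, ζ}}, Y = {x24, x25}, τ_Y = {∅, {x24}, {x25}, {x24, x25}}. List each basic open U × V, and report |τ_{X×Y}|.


Basis B = {∅ × ∅, {δ} × {x24}, {δ} × {x25}, {ζ} × {x24}, {ζ} × {x25}, {δ} × {x24, x25}, {δ, ζ} × {x24}, {δ, ζ} × {x25}, {ε, ζ} × {x24}, {ε, ζ} × {x25}, {ζ} × {x24, x25}, {δ, ε, ζ} × {x24}, {δ, ε, ζ} × {x25}, {δ, ζ} × {x24, x25}, {ε, ζ} × {x24, x25}, {δ, ε, ζ} × {x24, x25}}; |τ_{X×Y}| = 36.

Enumerate products U × V with U ∈ τ_X, V ∈ τ_Y (deduplicated):
  ∅ × ∅ = {} (∅)
  {δ} × {x24} = {(δ,x24)}
  {δ} × {x25} = {(δ,x25)}
  {ζ} × {x24} = {(ζ,x24)}
  {ζ} × {x25} = {(ζ,x25)}
  {δ} × {x24, x25} = {(δ,x24), (δ,x25)}
  {δ, ζ} × {x24} = {(δ,x24), (ζ,x24)}
  {δ, ζ} × {x25} = {(δ,x25), (ζ,x25)}
  {ε, ζ} × {x24} = {(ε,x24), (ζ,x24)}
  {ε, ζ} × {x25} = {(ε,x25), (ζ,x25)}
  {ζ} × {x24, x25} = {(ζ,x24), (ζ,x25)}
  {δ, ε, ζ} × {x24} = {(δ,x24), (ε,x24), (ζ,x24)}
  {δ, ε, ζ} × {x25} = {(δ,x25), (ε,x25), (ζ,x25)}
  {δ, ζ} × {x24, x25} = {(δ,x24), (δ,x25), (ζ,x24), (ζ,x25)}
  {ε, ζ} × {x24, x25} = {(ε,x24), (ε,x25), (ζ,x24), (ζ,x25)}
  {δ, ε, ζ} × {x24, x25} = {(δ,x24), (δ,x25), (ε,x24), (ε,x25), (ζ,x24), (ζ,x25)}
These 16 distinct sets form the basis B.
Close under arbitrary unions to get τ_{X×Y}; counting gives |τ_{X×Y}| = 36.


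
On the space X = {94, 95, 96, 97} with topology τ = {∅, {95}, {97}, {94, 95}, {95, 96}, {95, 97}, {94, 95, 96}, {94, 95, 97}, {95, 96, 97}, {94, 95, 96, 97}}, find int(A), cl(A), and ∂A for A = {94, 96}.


int(A) = ∅, cl(A) = {94, 96}, ∂A = {94, 96}.

Closed sets in (X, τ) are complements of opens:
  closed(X, τ) = {∅, {94}, {96}, {97}, {94, 96}, {94, 97}, {96, 97}, {94, 95, 96}, {94, 96, 97}, {94, 95, 96, 97}}.
int(A) = ⋃ {U ∈ τ : U ⊆ A}. Opens contained in A: ∅.
Taking the union of these: int(A) = ∅.
cl(A) = ⋂ {C closed : A ⊆ C}. Closed sets containing A: {94, 96}, {94, 95, 96}, {94, 96, 97}, {94, 95, 96, 97}.
Intersecting these: cl(A) = {94, 96}.
∂A = cl(A) ∖ int(A) = {94, 96} ∖ ∅ = {94, 96}.


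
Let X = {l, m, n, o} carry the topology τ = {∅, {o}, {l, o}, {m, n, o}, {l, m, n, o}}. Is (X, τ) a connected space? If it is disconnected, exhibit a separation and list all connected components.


(X, τ) is connected.

Find clopen sets (U ∈ τ with X ∖ U ∈ τ):
  U = ∅, X ∖ U = {l, m, n, o} — both open, so U is clopen.
  U = {l, m, n, o}, X ∖ U = ∅ — both open, so U is clopen.
Only trivial clopens (∅ and X) exist, so (X, τ) is connected.
Compute connected components by grouping points that agree on all clopens:
  component: {l, m, n, o}


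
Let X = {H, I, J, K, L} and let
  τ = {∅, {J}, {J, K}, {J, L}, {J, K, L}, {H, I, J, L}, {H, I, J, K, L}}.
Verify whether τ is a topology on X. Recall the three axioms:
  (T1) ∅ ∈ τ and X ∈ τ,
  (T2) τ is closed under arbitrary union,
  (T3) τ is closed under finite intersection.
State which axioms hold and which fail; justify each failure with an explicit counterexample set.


τ IS a topology on X.

Axiom (T1): ∅ ∈ τ? Yes; X ∈ τ? Yes.
Axiom (T2/T3): check pairwise unions and intersections of members of τ.
All pairwise intersections and unions checked — each lies in τ. Therefore τ satisfies (T1), (T2), (T3): it IS a topology on X.


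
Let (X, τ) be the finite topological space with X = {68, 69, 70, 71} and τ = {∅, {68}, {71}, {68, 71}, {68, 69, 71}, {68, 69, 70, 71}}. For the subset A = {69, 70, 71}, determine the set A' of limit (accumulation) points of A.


A' = {69, 70}

For each x ∈ X, list the open sets U ∈ τ with x ∈ U, then check whether U ∩ (A ∖ {x}) ≠ ∅ for every such U.
  x = 68: open {68} ∋ x has {68} ∩ (A ∖ {68}) = ∅, so x is NOT a limit point.
  x = 69: opens ∋ x are {68, 69, 71}, {68, 69, 70, 71}; each meets A ∖ {69}, so x IS a limit point.
  x = 70: opens ∋ x are {68, 69, 70, 71}; each meets A ∖ {70}, so x IS a limit point.
  x = 71: open {71} ∋ x has {71} ∩ (A ∖ {71}) = ∅, so x is NOT a limit point.
Collecting: A' = {69, 70}.


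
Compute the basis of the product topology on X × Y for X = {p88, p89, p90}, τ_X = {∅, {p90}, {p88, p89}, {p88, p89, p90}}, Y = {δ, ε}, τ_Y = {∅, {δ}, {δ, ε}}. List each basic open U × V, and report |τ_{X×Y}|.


Basis B = {∅ × ∅, {p90} × {δ}, {p88, p89} × {δ}, {p90} × {δ, ε}, {p88, p89, p90} × {δ}, {p88, p89} × {δ, ε}, {p88, p89, p90} × {δ, ε}}; |τ_{X×Y}| = 9.

Enumerate products U × V with U ∈ τ_X, V ∈ τ_Y (deduplicated):
  ∅ × ∅ = {} (∅)
  {p90} × {δ} = {(p90,δ)}
  {p88, p89} × {δ} = {(p88,δ), (p89,δ)}
  {p90} × {δ, ε} = {(p90,δ), (p90,ε)}
  {p88, p89, p90} × {δ} = {(p88,δ), (p89,δ), (p90,δ)}
  {p88, p89} × {δ, ε} = {(p88,δ), (p88,ε), (p89,δ), (p89,ε)}
  {p88, p89, p90} × {δ, ε} = {(p88,δ), (p88,ε), (p89,δ), (p89,ε), (p90,δ), (p90,ε)}
These 7 distinct sets form the basis B.
Close under arbitrary unions to get τ_{X×Y}; counting gives |τ_{X×Y}| = 9.


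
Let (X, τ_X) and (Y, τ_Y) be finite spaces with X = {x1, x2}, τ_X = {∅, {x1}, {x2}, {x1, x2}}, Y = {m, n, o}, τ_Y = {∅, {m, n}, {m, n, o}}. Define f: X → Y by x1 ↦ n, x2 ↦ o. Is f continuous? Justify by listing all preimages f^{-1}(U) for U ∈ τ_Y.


f IS continuous.

Compute f^{-1}(U) for each U ∈ τ_Y:
  U = ∅: f^{-1}(U) = ∅ ∈ τ_X ✓.
  U = {m, n}: f^{-1}(U) = {x1} ∈ τ_X ✓.
  U = {m, n, o}: f^{-1}(U) = {x1, x2} ∈ τ_X ✓.
Every preimage lies in τ_X, so f IS continuous.


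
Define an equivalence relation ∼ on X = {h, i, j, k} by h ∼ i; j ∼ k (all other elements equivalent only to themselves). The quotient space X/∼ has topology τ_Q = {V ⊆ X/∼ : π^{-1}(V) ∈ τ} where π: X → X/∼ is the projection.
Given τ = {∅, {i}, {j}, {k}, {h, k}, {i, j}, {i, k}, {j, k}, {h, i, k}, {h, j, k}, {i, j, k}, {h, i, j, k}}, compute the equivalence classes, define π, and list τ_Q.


X/∼ = {[h=i], [j=k]}; |τ_Q| = 3.

Equivalence classes: [h=i], [j=k].
Quotient map π: X → X/∼ sends h ↦ [h=i], i ↦ [h=i], j ↦ [j=k], k ↦ [j=k].
For each subset V ⊆ X/∼, compute π^{-1}(V) ⊆ X and check whether π^{-1}(V) ∈ τ. V is open in τ_Q iff π^{-1}(V) ∈ τ.
  V = {}: π^{-1}(V) = ∅ ∈ τ ✓.
  V = {[h=i]}: π^{-1}(V) = {h, i} ∉ τ ✗.
  V = {[j=k]}: π^{-1}(V) = {j, k} ∈ τ ✓.
  V = {[h=i], [j=k]}: π^{-1}(V) = {h, i, j, k} ∈ τ ✓.
Open sets in the quotient: τ_Q = {{}, {[j=k]}, {[h=i], [j=k]}} (3 elements).


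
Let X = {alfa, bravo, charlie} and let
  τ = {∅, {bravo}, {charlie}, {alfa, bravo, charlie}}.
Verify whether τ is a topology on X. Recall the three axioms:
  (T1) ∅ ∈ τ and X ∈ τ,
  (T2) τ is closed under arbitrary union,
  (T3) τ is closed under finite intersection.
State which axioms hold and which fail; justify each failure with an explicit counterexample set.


τ is NOT a topology on X.

Axiom (T1): ∅ ∈ τ? Yes; X ∈ τ? Yes.
Axiom (T2/T3): check pairwise unions and intersections of members of τ.
Counterexample for (T2): {bravo} ∪ {charlie} = {bravo, charlie} ∉ τ. Therefore τ is NOT a topology.


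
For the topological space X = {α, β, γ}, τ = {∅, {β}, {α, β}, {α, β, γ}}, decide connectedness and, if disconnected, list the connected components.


(X, τ) is connected.

Find clopen sets (U ∈ τ with X ∖ U ∈ τ):
  U = ∅, X ∖ U = {α, β, γ} — both open, so U is clopen.
  U = {α, β, γ}, X ∖ U = ∅ — both open, so U is clopen.
Only trivial clopens (∅ and X) exist, so (X, τ) is connected.
Compute connected components by grouping points that agree on all clopens:
  component: {α, β, γ}


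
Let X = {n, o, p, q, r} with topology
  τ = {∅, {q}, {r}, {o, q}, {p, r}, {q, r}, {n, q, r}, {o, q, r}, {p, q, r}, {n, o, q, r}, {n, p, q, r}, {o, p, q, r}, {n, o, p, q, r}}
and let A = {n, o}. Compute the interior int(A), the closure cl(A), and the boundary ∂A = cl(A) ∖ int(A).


int(A) = ∅, cl(A) = {n, o}, ∂A = {n, o}.

Closed sets in (X, τ) are complements of opens:
  closed(X, τ) = {∅, {n}, {o}, {p}, {n, o}, {n, p}, {o, p}, {n, o, p}, {n, o, q}, {n, p, r}, {n, o, p, q}, {n, o, p, r}, {n, o, p, q, r}}.
int(A) = ⋃ {U ∈ τ : U ⊆ A}. Opens contained in A: ∅.
Taking the union of these: int(A) = ∅.
cl(A) = ⋂ {C closed : A ⊆ C}. Closed sets containing A: {n, o}, {n, o, p}, {n, o, q}, {n, o, p, q}, {n, o, p, r}, {n, o, p, q, r}.
Intersecting these: cl(A) = {n, o}.
∂A = cl(A) ∖ int(A) = {n, o} ∖ ∅ = {n, o}.


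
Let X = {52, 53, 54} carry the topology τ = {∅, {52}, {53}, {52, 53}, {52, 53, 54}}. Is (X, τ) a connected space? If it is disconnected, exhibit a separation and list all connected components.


(X, τ) is connected.

Find clopen sets (U ∈ τ with X ∖ U ∈ τ):
  U = ∅, X ∖ U = {52, 53, 54} — both open, so U is clopen.
  U = {52, 53, 54}, X ∖ U = ∅ — both open, so U is clopen.
Only trivial clopens (∅ and X) exist, so (X, τ) is connected.
Compute connected components by grouping points that agree on all clopens:
  component: {52, 53, 54}


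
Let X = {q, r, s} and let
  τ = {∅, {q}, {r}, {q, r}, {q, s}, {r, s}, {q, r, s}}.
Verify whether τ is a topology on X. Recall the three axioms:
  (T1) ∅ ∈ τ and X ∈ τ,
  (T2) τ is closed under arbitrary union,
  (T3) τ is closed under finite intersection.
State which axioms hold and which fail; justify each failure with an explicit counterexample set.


τ is NOT a topology on X.

Axiom (T1): ∅ ∈ τ? Yes; X ∈ τ? Yes.
Axiom (T2/T3): check pairwise unions and intersections of members of τ.
Counterexample for (T3): {q, s} ∩ {r, s} = {s} ∉ τ. Therefore τ is NOT a topology.


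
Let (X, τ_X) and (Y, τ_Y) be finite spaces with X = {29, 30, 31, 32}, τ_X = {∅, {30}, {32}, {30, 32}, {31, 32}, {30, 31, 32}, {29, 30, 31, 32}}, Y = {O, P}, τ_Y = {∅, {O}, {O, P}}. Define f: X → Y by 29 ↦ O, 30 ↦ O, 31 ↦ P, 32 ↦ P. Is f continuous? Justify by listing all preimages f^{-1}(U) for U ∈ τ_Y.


f is NOT continuous.

Compute f^{-1}(U) for each U ∈ τ_Y:
  U = ∅: f^{-1}(U) = ∅ ∈ τ_X ✓.
  U = {O}: f^{-1}(U) = {29, 30} ∉ τ_X ✗.
  U = {O, P}: f^{-1}(U) = {29, 30, 31, 32} ∈ τ_X ✓.
Found U = {O} with f^{-1}(U) = {29, 30} not in τ_X. Therefore f is NOT continuous.


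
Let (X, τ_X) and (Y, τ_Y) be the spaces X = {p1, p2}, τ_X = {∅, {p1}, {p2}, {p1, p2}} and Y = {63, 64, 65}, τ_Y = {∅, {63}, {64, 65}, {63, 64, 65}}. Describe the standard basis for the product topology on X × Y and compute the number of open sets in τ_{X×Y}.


Basis B = {∅ × ∅, {p1} × {63}, {p2} × {63}, {p1, p2} × {63}, {p1} × {64, 65}, {p2} × {64, 65}, {p1} × {63, 64, 65}, {p2} × {63, 64, 65}, {p1, p2} × {64, 65}, {p1, p2} × {63, 64, 65}}; |τ_{X×Y}| = 16.

Enumerate products U × V with U ∈ τ_X, V ∈ τ_Y (deduplicated):
  ∅ × ∅ = {} (∅)
  {p1} × {63} = {(p1,63)}
  {p2} × {63} = {(p2,63)}
  {p1, p2} × {63} = {(p1,63), (p2,63)}
  {p1} × {64, 65} = {(p1,64), (p1,65)}
  {p2} × {64, 65} = {(p2,64), (p2,65)}
  {p1} × {63, 64, 65} = {(p1,63), (p1,64), (p1,65)}
  {p2} × {63, 64, 65} = {(p2,63), (p2,64), (p2,65)}
  {p1, p2} × {64, 65} = {(p1,64), (p1,65), (p2,64), (p2,65)}
  {p1, p2} × {63, 64, 65} = {(p1,63), (p1,64), (p1,65), (p2,63), (p2,64), (p2,65)}
These 10 distinct sets form the basis B.
Close under arbitrary unions to get τ_{X×Y}; counting gives |τ_{X×Y}| = 16.


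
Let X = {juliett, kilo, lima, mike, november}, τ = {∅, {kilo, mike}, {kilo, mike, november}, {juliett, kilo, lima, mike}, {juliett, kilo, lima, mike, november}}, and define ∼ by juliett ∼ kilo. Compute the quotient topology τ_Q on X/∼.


X/∼ = {[juliett=kilo], [lima], [mike], [november]}; |τ_Q| = 3.

Equivalence classes: [juliett=kilo], [lima], [mike], [november].
Quotient map π: X → X/∼ sends juliett ↦ [juliett=kilo], kilo ↦ [juliett=kilo], lima ↦ [lima], mike ↦ [mike], november ↦ [november].
For each subset V ⊆ X/∼, compute π^{-1}(V) ⊆ X and check whether π^{-1}(V) ∈ τ. V is open in τ_Q iff π^{-1}(V) ∈ τ.
  V = {}: π^{-1}(V) = ∅ ∈ τ ✓.
  V = {[juliett=kilo]}: π^{-1}(V) = {juliett, kilo} ∉ τ ✗.
  V = {[lima]}: π^{-1}(V) = {lima} ∉ τ ✗.
  V = {[juliett=kilo], [lima]}: π^{-1}(V) = {juliett, kilo, lima} ∉ τ ✗.
  V = {[mike]}: π^{-1}(V) = {mike} ∉ τ ✗.
  V = {[juliett=kilo], [mike]}: π^{-1}(V) = {juliett, kilo, mike} ∉ τ ✗.
  V = {[lima], [mike]}: π^{-1}(V) = {lima, mike} ∉ τ ✗.
  V = {[juliett=kilo], [lima], [mike]}: π^{-1}(V) = {juliett, kilo, lima, mike} ∈ τ ✓.
  V = {[november]}: π^{-1}(V) = {november} ∉ τ ✗.
  V = {[juliett=kilo], [november]}: π^{-1}(V) = {juliett, kilo, november} ∉ τ ✗.
  V = {[lima], [november]}: π^{-1}(V) = {lima, november} ∉ τ ✗.
  V = {[juliett=kilo], [lima], [november]}: π^{-1}(V) = {juliett, kilo, lima, november} ∉ τ ✗.
  V = {[mike], [november]}: π^{-1}(V) = {mike, november} ∉ τ ✗.
  V = {[juliett=kilo], [mike], [november]}: π^{-1}(V) = {juliett, kilo, mike, november} ∉ τ ✗.
  V = {[lima], [mike], [november]}: π^{-1}(V) = {lima, mike, november} ∉ τ ✗.
  V = {[juliett=kilo], [lima], [mike], [november]}: π^{-1}(V) = {juliett, kilo, lima, mike, november} ∈ τ ✓.
Open sets in the quotient: τ_Q = {{}, {[juliett=kilo], [lima], [mike]}, {[juliett=kilo], [lima], [mike], [november]}} (3 elements).


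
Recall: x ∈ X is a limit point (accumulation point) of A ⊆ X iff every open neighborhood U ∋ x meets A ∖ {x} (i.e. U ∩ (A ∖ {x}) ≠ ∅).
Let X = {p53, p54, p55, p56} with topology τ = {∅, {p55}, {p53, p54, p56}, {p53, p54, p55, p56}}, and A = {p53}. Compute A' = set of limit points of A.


A' = {p54, p56}

For each x ∈ X, list the open sets U ∈ τ with x ∈ U, then check whether U ∩ (A ∖ {x}) ≠ ∅ for every such U.
  x = p53: open {p53, p54, p56} ∋ x has {p53, p54, p56} ∩ (A ∖ {p53}) = ∅, so x is NOT a limit point.
  x = p54: opens ∋ x are {p53, p54, p56}, {p53, p54, p55, p56}; each meets A ∖ {p54}, so x IS a limit point.
  x = p55: open {p55} ∋ x has {p55} ∩ (A ∖ {p55}) = ∅, so x is NOT a limit point.
  x = p56: opens ∋ x are {p53, p54, p56}, {p53, p54, p55, p56}; each meets A ∖ {p56}, so x IS a limit point.
Collecting: A' = {p54, p56}.


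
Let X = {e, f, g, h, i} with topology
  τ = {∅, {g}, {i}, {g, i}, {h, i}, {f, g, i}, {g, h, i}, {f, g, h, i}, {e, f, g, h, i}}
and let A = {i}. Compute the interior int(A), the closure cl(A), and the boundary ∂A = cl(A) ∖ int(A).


int(A) = {i}, cl(A) = {e, f, h, i}, ∂A = {e, f, h}.

Closed sets in (X, τ) are complements of opens:
  closed(X, τ) = {∅, {e}, {e, f}, {e, h}, {e, f, g}, {e, f, h}, {e, f, g, h}, {e, f, h, i}, {e, f, g, h, i}}.
int(A) = ⋃ {U ∈ τ : U ⊆ A}. Opens contained in A: ∅, {i}.
Taking the union of these: int(A) = {i}.
cl(A) = ⋂ {C closed : A ⊆ C}. Closed sets containing A: {e, f, h, i}, {e, f, g, h, i}.
Intersecting these: cl(A) = {e, f, h, i}.
∂A = cl(A) ∖ int(A) = {e, f, h, i} ∖ {i} = {e, f, h}.


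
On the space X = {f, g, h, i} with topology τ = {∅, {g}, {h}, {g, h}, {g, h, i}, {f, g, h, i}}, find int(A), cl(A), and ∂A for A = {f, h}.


int(A) = {h}, cl(A) = {f, h, i}, ∂A = {f, i}.

Closed sets in (X, τ) are complements of opens:
  closed(X, τ) = {∅, {f}, {f, i}, {f, g, i}, {f, h, i}, {f, g, h, i}}.
int(A) = ⋃ {U ∈ τ : U ⊆ A}. Opens contained in A: ∅, {h}.
Taking the union of these: int(A) = {h}.
cl(A) = ⋂ {C closed : A ⊆ C}. Closed sets containing A: {f, h, i}, {f, g, h, i}.
Intersecting these: cl(A) = {f, h, i}.
∂A = cl(A) ∖ int(A) = {f, h, i} ∖ {h} = {f, i}.


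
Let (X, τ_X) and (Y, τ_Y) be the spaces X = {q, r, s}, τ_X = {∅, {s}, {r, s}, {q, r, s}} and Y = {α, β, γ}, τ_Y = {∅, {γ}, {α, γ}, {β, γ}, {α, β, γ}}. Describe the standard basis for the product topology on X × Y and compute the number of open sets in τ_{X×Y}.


Basis B = {∅ × ∅, {s} × {γ}, {r, s} × {γ}, {s} × {α, γ}, {s} × {β, γ}, {q, r, s} × {γ}, {s} × {α, β, γ}, {r, s} × {α, γ}, {r, s} × {β, γ}, {q, r, s} × {α, γ}, {q, r, s} × {β, γ}, {r, s} × {α, β, γ}, {q, r, s} × {α, β, γ}}; |τ_{X×Y}| = 30.

Enumerate products U × V with U ∈ τ_X, V ∈ τ_Y (deduplicated):
  ∅ × ∅ = {} (∅)
  {s} × {γ} = {(s,γ)}
  {r, s} × {γ} = {(r,γ), (s,γ)}
  {s} × {α, γ} = {(s,α), (s,γ)}
  {s} × {β, γ} = {(s,β), (s,γ)}
  {q, r, s} × {γ} = {(q,γ), (r,γ), (s,γ)}
  {s} × {α, β, γ} = {(s,α), (s,β), (s,γ)}
  {r, s} × {α, γ} = {(r,α), (r,γ), (s,α), (s,γ)}
  {r, s} × {β, γ} = {(r,β), (r,γ), (s,β), (s,γ)}
  {q, r, s} × {α, γ} = {(q,α), (q,γ), (r,α), (r,γ), (s,α), (s,γ)}
  {q, r, s} × {β, γ} = {(q,β), (q,γ), (r,β), (r,γ), (s,β), (s,γ)}
  {r, s} × {α, β, γ} = {(r,α), (r,β), (r,γ), (s,α), (s,β), (s,γ)}
  {q, r, s} × {α, β, γ} = {(q,α), (q,β), (q,γ), (r,α), (r,β), (r,γ), (s,α), (s,β), (s,γ)}
These 13 distinct sets form the basis B.
Close under arbitrary unions to get τ_{X×Y}; counting gives |τ_{X×Y}| = 30.


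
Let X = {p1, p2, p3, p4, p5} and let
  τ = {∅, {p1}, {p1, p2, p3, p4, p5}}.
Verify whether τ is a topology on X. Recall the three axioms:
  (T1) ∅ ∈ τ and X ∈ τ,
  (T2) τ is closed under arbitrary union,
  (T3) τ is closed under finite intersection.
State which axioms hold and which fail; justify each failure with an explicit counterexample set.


τ IS a topology on X.

Axiom (T1): ∅ ∈ τ? Yes; X ∈ τ? Yes.
Axiom (T2/T3): check pairwise unions and intersections of members of τ.
All pairwise intersections and unions checked — each lies in τ. Therefore τ satisfies (T1), (T2), (T3): it IS a topology on X.


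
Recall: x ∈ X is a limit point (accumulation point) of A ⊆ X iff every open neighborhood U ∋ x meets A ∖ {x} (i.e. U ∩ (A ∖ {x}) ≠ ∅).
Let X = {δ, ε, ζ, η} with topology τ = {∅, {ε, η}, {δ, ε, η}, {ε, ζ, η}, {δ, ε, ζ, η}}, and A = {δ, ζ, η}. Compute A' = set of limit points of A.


A' = {δ, ε, ζ}

For each x ∈ X, list the open sets U ∈ τ with x ∈ U, then check whether U ∩ (A ∖ {x}) ≠ ∅ for every such U.
  x = δ: opens ∋ x are {δ, ε, η}, {δ, ε, ζ, η}; each meets A ∖ {δ}, so x IS a limit point.
  x = ε: opens ∋ x are {ε, η}, {δ, ε, η}, {ε, ζ, η}, {δ, ε, ζ, η}; each meets A ∖ {ε}, so x IS a limit point.
  x = ζ: opens ∋ x are {ε, ζ, η}, {δ, ε, ζ, η}; each meets A ∖ {ζ}, so x IS a limit point.
  x = η: open {ε, η} ∋ x has {ε, η} ∩ (A ∖ {η}) = ∅, so x is NOT a limit point.
Collecting: A' = {δ, ε, ζ}.


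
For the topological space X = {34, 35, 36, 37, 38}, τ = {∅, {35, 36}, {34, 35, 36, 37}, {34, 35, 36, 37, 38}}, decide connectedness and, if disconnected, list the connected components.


(X, τ) is connected.

Find clopen sets (U ∈ τ with X ∖ U ∈ τ):
  U = ∅, X ∖ U = {34, 35, 36, 37, 38} — both open, so U is clopen.
  U = {34, 35, 36, 37, 38}, X ∖ U = ∅ — both open, so U is clopen.
Only trivial clopens (∅ and X) exist, so (X, τ) is connected.
Compute connected components by grouping points that agree on all clopens:
  component: {34, 35, 36, 37, 38}


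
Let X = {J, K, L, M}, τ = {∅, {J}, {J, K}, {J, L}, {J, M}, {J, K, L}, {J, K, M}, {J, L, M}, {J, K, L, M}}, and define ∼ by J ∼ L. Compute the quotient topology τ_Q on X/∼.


X/∼ = {[J=L], [K], [M]}; |τ_Q| = 5.

Equivalence classes: [J=L], [K], [M].
Quotient map π: X → X/∼ sends J ↦ [J=L], K ↦ [K], L ↦ [J=L], M ↦ [M].
For each subset V ⊆ X/∼, compute π^{-1}(V) ⊆ X and check whether π^{-1}(V) ∈ τ. V is open in τ_Q iff π^{-1}(V) ∈ τ.
  V = {}: π^{-1}(V) = ∅ ∈ τ ✓.
  V = {[J=L]}: π^{-1}(V) = {J, L} ∈ τ ✓.
  V = {[K]}: π^{-1}(V) = {K} ∉ τ ✗.
  V = {[J=L], [K]}: π^{-1}(V) = {J, K, L} ∈ τ ✓.
  V = {[M]}: π^{-1}(V) = {M} ∉ τ ✗.
  V = {[J=L], [M]}: π^{-1}(V) = {J, L, M} ∈ τ ✓.
  V = {[K], [M]}: π^{-1}(V) = {K, M} ∉ τ ✗.
  V = {[J=L], [K], [M]}: π^{-1}(V) = {J, K, L, M} ∈ τ ✓.
Open sets in the quotient: τ_Q = {{}, {[J=L]}, {[J=L], [K]}, {[J=L], [M]}, {[J=L], [K], [M]}} (5 elements).


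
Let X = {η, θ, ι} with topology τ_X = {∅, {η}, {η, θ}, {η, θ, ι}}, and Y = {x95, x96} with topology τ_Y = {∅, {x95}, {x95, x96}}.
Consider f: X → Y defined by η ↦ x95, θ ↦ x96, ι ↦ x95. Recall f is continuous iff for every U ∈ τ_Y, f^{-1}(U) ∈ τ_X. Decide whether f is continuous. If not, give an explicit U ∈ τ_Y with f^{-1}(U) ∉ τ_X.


f is NOT continuous.

Compute f^{-1}(U) for each U ∈ τ_Y:
  U = ∅: f^{-1}(U) = ∅ ∈ τ_X ✓.
  U = {x95}: f^{-1}(U) = {η, ι} ∉ τ_X ✗.
  U = {x95, x96}: f^{-1}(U) = {η, θ, ι} ∈ τ_X ✓.
Found U = {x95} with f^{-1}(U) = {η, ι} not in τ_X. Therefore f is NOT continuous.


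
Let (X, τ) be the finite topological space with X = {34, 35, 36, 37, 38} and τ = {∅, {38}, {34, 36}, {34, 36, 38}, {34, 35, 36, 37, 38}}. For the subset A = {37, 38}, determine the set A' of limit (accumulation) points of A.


A' = {35, 37}

For each x ∈ X, list the open sets U ∈ τ with x ∈ U, then check whether U ∩ (A ∖ {x}) ≠ ∅ for every such U.
  x = 34: open {34, 36} ∋ x has {34, 36} ∩ (A ∖ {34}) = ∅, so x is NOT a limit point.
  x = 35: opens ∋ x are {34, 35, 36, 37, 38}; each meets A ∖ {35}, so x IS a limit point.
  x = 36: open {34, 36} ∋ x has {34, 36} ∩ (A ∖ {36}) = ∅, so x is NOT a limit point.
  x = 37: opens ∋ x are {34, 35, 36, 37, 38}; each meets A ∖ {37}, so x IS a limit point.
  x = 38: open {38} ∋ x has {38} ∩ (A ∖ {38}) = ∅, so x is NOT a limit point.
Collecting: A' = {35, 37}.


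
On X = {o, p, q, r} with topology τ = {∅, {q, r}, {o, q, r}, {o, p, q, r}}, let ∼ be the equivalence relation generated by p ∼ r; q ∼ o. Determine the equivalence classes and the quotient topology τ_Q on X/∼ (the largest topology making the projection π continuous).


X/∼ = {[o=q], [p=r]}; |τ_Q| = 2.

Equivalence classes: [o=q], [p=r].
Quotient map π: X → X/∼ sends o ↦ [o=q], p ↦ [p=r], q ↦ [o=q], r ↦ [p=r].
For each subset V ⊆ X/∼, compute π^{-1}(V) ⊆ X and check whether π^{-1}(V) ∈ τ. V is open in τ_Q iff π^{-1}(V) ∈ τ.
  V = {}: π^{-1}(V) = ∅ ∈ τ ✓.
  V = {[o=q]}: π^{-1}(V) = {o, q} ∉ τ ✗.
  V = {[p=r]}: π^{-1}(V) = {p, r} ∉ τ ✗.
  V = {[o=q], [p=r]}: π^{-1}(V) = {o, p, q, r} ∈ τ ✓.
Open sets in the quotient: τ_Q = {{}, {[o=q], [p=r]}} (2 elements).


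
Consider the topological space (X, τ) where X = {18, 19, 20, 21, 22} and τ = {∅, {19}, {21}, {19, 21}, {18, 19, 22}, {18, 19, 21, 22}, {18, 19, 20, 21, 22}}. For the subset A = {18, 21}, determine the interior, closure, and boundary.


int(A) = {21}, cl(A) = {18, 20, 21, 22}, ∂A = {18, 20, 22}.

Closed sets in (X, τ) are complements of opens:
  closed(X, τ) = {∅, {20}, {20, 21}, {18, 20, 22}, {18, 19, 20, 22}, {18, 20, 21, 22}, {18, 19, 20, 21, 22}}.
int(A) = ⋃ {U ∈ τ : U ⊆ A}. Opens contained in A: ∅, {21}.
Taking the union of these: int(A) = {21}.
cl(A) = ⋂ {C closed : A ⊆ C}. Closed sets containing A: {18, 20, 21, 22}, {18, 19, 20, 21, 22}.
Intersecting these: cl(A) = {18, 20, 21, 22}.
∂A = cl(A) ∖ int(A) = {18, 20, 21, 22} ∖ {21} = {18, 20, 22}.


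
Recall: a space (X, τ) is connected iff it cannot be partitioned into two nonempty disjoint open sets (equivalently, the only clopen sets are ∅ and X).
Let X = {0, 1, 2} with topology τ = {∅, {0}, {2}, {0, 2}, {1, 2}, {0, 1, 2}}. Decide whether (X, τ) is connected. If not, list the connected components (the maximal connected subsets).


(X, τ) is disconnected; components = [{0}, {1, 2}].

Find clopen sets (U ∈ τ with X ∖ U ∈ τ):
  U = ∅, X ∖ U = {0, 1, 2} — both open, so U is clopen.
  U = {0}, X ∖ U = {1, 2} — both open, so U is clopen.
  U = {1, 2}, X ∖ U = {0} — both open, so U is clopen.
  U = {0, 1, 2}, X ∖ U = ∅ — both open, so U is clopen.
Nontrivial clopen(s) exist: e.g. {1, 2}. So (X, τ) is disconnected.
Compute connected components by grouping points that agree on all clopens:
  component: {0}
  component: {1, 2}


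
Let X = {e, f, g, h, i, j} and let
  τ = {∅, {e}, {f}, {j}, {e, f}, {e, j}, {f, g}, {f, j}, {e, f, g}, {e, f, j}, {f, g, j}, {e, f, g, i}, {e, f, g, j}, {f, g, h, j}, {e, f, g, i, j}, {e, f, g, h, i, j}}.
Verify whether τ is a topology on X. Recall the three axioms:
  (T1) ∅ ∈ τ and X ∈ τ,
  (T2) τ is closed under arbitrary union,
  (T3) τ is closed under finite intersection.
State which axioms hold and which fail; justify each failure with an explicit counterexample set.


τ is NOT a topology on X.

Axiom (T1): ∅ ∈ τ? Yes; X ∈ τ? Yes.
Axiom (T2/T3): check pairwise unions and intersections of members of τ.
Counterexample for (T2): {e} ∪ {f, g, h, j} = {e, f, g, h, j} ∉ τ. Therefore τ is NOT a topology.


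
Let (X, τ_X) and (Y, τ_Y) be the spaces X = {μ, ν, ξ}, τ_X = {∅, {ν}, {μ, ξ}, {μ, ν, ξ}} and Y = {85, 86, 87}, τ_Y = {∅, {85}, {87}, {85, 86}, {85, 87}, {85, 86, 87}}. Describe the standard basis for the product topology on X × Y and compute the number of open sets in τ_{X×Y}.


Basis B = {∅ × ∅, {ν} × {85}, {ν} × {87}, {μ, ξ} × {85}, {μ, ξ} × {87}, {ν} × {85, 86}, {ν} × {85, 87}, {μ, ν, ξ} × {85}, {μ, ν, ξ} × {87}, {ν} × {85, 86, 87}, {μ, ξ} × {85, 86}, {μ, ξ} × {85, 87}, {μ, ξ} × {85, 86, 87}, {μ, ν, ξ} × {85, 86}, {μ, ν, ξ} × {85, 87}, {μ, ν, ξ} × {85, 86, 87}}; |τ_{X×Y}| = 36.

Enumerate products U × V with U ∈ τ_X, V ∈ τ_Y (deduplicated):
  ∅ × ∅ = {} (∅)
  {ν} × {85} = {(ν,85)}
  {ν} × {87} = {(ν,87)}
  {μ, ξ} × {85} = {(μ,85), (ξ,85)}
  {μ, ξ} × {87} = {(μ,87), (ξ,87)}
  {ν} × {85, 86} = {(ν,85), (ν,86)}
  {ν} × {85, 87} = {(ν,85), (ν,87)}
  {μ, ν, ξ} × {85} = {(μ,85), (ν,85), (ξ,85)}
  {μ, ν, ξ} × {87} = {(μ,87), (ν,87), (ξ,87)}
  {ν} × {85, 86, 87} = {(ν,85), (ν,86), (ν,87)}
  {μ, ξ} × {85, 86} = {(μ,85), (μ,86), (ξ,85), (ξ,86)}
  {μ, ξ} × {85, 87} = {(μ,85), (μ,87), (ξ,85), (ξ,87)}
  {μ, ξ} × {85, 86, 87} = {(μ,85), (μ,86), (μ,87), (ξ,85), (ξ,86), (ξ,87)}
  {μ, ν, ξ} × {85, 86} = {(μ,85), (μ,86), (ν,85), (ν,86), (ξ,85), (ξ,86)}
  {μ, ν, ξ} × {85, 87} = {(μ,85), (μ,87), (ν,85), (ν,87), (ξ,85), (ξ,87)}
  {μ, ν, ξ} × {85, 86, 87} = {(μ,85), (μ,86), (μ,87), (ν,85), (ν,86), (ν,87), (ξ,85), (ξ,86), (ξ,87)}
These 16 distinct sets form the basis B.
Close under arbitrary unions to get τ_{X×Y}; counting gives |τ_{X×Y}| = 36.
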